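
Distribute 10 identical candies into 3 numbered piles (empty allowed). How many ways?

Stars and bars: C(n+k-1, k-1) = C(12,2).

Final answer: C(12,2) = 66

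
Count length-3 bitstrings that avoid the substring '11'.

A valid string ends in 0 (append to any length-(n-1) valid string) or in 01 (append to any length-(n-2) valid string), so a(n) = a(n-1) + a(n-2) with a(1)=2, a(2)=3.
Iterating the recurrence: a(1)=2, a(2)=3, a(3)=5.

Final answer: 5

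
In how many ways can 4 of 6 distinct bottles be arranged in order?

P(6,4) = 6!/(6-4)! = 6!/2!.

Final answer: P(6,4) = 360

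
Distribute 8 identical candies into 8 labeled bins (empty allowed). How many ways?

Stars and bars: C(n+k-1, k-1) = C(15,7).

Final answer: C(15,7) = 6435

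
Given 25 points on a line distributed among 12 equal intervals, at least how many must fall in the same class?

By pigeonhole with 25 objects and 12 categories: ceiling(25/12).

Final answer: 3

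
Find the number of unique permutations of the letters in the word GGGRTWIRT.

Letters (G:3, I:1, R:2, T:2, W:1). Total letters: 9.
Permutations = 9!/(3! x 2! x 2!).

Final answer: 15120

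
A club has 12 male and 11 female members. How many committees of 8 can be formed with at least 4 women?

Sum over valid woman counts:
C(11,4)C(12,4) = 163350
C(11,5)C(12,3) = 101640
C(11,6)C(12,2) = 30492
C(11,7)C(12,1) = 3960
C(11,8)C(12,0) = 165
Total: 163350 + 101640 + 30492 + 3960 + 165.

Final answer: 299607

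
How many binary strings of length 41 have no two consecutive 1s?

Let a(n) count valid strings. If the last bit is 0 the prefix is any valid string of length n-1; if it is 1 the string must end in 01 with a valid prefix of length n-2. So a(n) = a(n-1) + a(n-2), a(1)=2, a(2)=3.
Building up term by term: a(1)=2, a(2)=3, a(3)=5, a(4)=8, a(5)=13, a(6)=21, a(7)=34, a(8)=55, a(9)=89, a(10)=144, a(11)=233, a(12)=377, a(13)=610, a(14)=987, a(15)=1597, a(16)=2584, a(17)=4181, a(18)=6765, a(19)=10946, a(20)=17711, a(21)=28657, a(22)=46368, a(23)=75025, a(24)=121393, a(25)=196418, a(26)=317811, a(27)=514229, a(28)=832040, a(29)=1346269, a(30)=2178309, a(31)=3524578, a(32)=5702887, a(33)=9227465, a(34)=14930352, a(35)=24157817, a(36)=39088169, a(37)=63245986, a(38)=102334155, a(39)=165580141, a(40)=267914296, a(41)=433494437.

Final answer: 433494437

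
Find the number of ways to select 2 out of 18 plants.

C(18,2) = 18!/(2! x (18-2)!).

Final answer: C(18,2) = 153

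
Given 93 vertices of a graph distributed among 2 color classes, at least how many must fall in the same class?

By pigeonhole with 93 objects and 2 categories: ceiling(93/2).

Final answer: 47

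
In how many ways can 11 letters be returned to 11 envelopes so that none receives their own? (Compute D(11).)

Derangements satisfy D(n) = (n-1)(D(n-1) + D(n-2)), starting from D(0)=1, D(1)=0.
D(2) = 1 x (0 + 1) = 1
D(3) = 2 x (1 + 0) = 2
D(4) = 3 x (2 + 1) = 9
D(5) = 4 x (9 + 2) = 44
D(6) = 5 x (44 + 9) = 265
D(7) = 6 x (265 + 44) = 1854
D(8) = 7 x (1854 + 265) = 14833
D(9) = 8 x (14833 + 1854) = 133496
D(10) = 9 x (133496 + 14833) = 1334961
D(11) = 10 x (D(10) + D(9)) = 10 x (1334961 + 133496)

Final answer: D(11) = 14684570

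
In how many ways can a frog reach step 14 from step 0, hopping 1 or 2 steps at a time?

Let f(n) be the number of climbs. Removing the last move (1 or 2 steps) gives f(n) = f(n-1) + f(n-2); base cases f(1)=1, f(2)=2.
Building up term by term: f(1)=1, f(2)=2, f(3)=3, f(4)=5, f(5)=8, f(6)=13, f(7)=21, f(8)=34, f(9)=55, f(10)=89, f(11)=144, f(12)=233, f(13)=377, f(14)=610.

Final answer: 610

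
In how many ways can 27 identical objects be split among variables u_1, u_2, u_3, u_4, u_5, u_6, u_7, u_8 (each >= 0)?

Stars and bars with 27 stars and 7 bars:
C(27+8-1, 8-1) = C(34,7).

Final answer: C(34,7) = 5379616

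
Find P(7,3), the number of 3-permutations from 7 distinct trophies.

P(7,3) = 7!/(7-3)! = 7!/4!.

Final answer: P(7,3) = 210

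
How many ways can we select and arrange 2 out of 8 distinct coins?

P(8,2) = 8!/(8-2)! = 8!/6!.

Final answer: P(8,2) = 56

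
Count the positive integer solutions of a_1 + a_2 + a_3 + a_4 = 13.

Substitute a'_i = a_i - 1 (so a'_i >= 0). Then sum a'_i = 13 - 4 = 9.
Stars and bars: C(9+4-1, 4-1) = C(12,3).

Final answer: C(12,3) = 220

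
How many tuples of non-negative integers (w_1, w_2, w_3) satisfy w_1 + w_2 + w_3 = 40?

Stars and bars with 40 stars and 2 bars:
C(40+3-1, 3-1) = C(42,2).

Final answer: C(42,2) = 861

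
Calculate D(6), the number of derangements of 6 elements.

D(n) = (n-1)(D(n-1) + D(n-2)), D(0)=1, D(1)=0.
Building up: D(2)=1, D(3)=2, D(4)=9, D(5)=44.
D(6) = 5 x (D(5) + D(4)) = 5 x (44 + 9).

Final answer: D(6) = 265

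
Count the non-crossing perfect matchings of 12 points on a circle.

The structures are counted by the Catalan number C_n. Here n = 12/2 = 6.
Using C_0 = 1 and C_(k+1) = C_k x 2(2k+1)/(k+2), build up term by term: C_1=1, C_2=2, C_3=5, C_4=14, C_5=42, C_6=132.

Final answer: C_{6} = 132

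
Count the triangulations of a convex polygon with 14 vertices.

This is a standard Catalan-number count: the answer is C_n. Here n = 14 - 2 = 12.
C_n = C(2n,n)/(n+1), so C_{12} = C(24,12)/13 = 2704156/13.

Final answer: C_{12} = 208012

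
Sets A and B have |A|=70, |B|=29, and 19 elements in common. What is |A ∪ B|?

|A union B| = |A| + |B| - |A intersect B| = 70 + 29 - 19.

Final answer: 80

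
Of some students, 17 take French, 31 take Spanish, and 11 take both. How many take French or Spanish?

|A union B| = |A| + |B| - |A intersect B| = 17 + 31 - 11.

Final answer: 37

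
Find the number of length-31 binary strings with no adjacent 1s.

Classify by the final bit: ...0 gives a(n-1) strings, ...01 gives a(n-2) strings. Thus a(n) = a(n-1) + a(n-2) with a(1)=2, a(2)=3.
Building up term by term: a(1)=2, a(2)=3, a(3)=5, a(4)=8, a(5)=13, a(6)=21, a(7)=34, a(8)=55, a(9)=89, a(10)=144, a(11)=233, a(12)=377, a(13)=610, a(14)=987, a(15)=1597, a(16)=2584, a(17)=4181, a(18)=6765, a(19)=10946, a(20)=17711, a(21)=28657, a(22)=46368, a(23)=75025, a(24)=121393, a(25)=196418, a(26)=317811, a(27)=514229, a(28)=832040, a(29)=1346269, a(30)=2178309, a(31)=3524578.

Final answer: 3524578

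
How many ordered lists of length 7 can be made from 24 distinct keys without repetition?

P(24,7) = 24!/(24-7)! = 24!/17!.

Final answer: P(24,7) = 1744364160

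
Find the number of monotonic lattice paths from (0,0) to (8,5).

Each path has 8 right steps and 5 up steps in some order (13 steps total).
Choose which 5 of the 13 steps are up: C(13,5).

Final answer: C(13,5) = 1287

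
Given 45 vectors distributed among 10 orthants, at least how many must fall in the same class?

By pigeonhole with 45 objects and 10 categories: ceiling(45/10).

Final answer: 5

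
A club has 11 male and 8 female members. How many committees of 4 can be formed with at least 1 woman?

Sum over valid woman counts:
C(8,1)C(11,3) = 1320
C(8,2)C(11,2) = 1540
C(8,3)C(11,1) = 616
C(8,4)C(11,0) = 70
Total: 1320 + 1540 + 616 + 70.

Final answer: 3546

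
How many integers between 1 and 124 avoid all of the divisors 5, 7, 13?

|div by 5|=24, |div by 7|=17, |div by 13|=9.
|div by 5&7|=3, |div by 5&13|=1, |div by 7&13|=1, |div by all|=0.
By inclusion-exclusion, divisible by at least one: 24+17+9-3-1-1+0 = 45.
Not divisible by any: 124 - 45.

Final answer: 79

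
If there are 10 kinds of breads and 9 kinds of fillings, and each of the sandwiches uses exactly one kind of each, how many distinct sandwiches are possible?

By the multiplication principle: 10 x 9.

Final answer: 90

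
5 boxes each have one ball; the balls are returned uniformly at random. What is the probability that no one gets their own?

D(n) = (n-1)(D(n-1) + D(n-2)), D(0)=1, D(1)=0.
Building up: D(2)=1, D(3)=2, D(4)=9, D(5)=44.
Total arrangements: 5! = 120.
Probability = D(5)/5! = 11/30.

Final answer: D(5)/5! = 44/120 = 0.366667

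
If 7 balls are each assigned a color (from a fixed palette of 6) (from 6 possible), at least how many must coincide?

There are 6 possible values for color (from a fixed palette of 6). With 7 balls and 6 categories, by pigeonhole: ceiling(7/6).

Final answer: 2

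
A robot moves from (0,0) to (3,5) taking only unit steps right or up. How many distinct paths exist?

Each path has 3 right steps and 5 up steps in some order (8 steps total).
Choose which 5 of the 8 steps are up: C(8,5).

Final answer: C(8,5) = 56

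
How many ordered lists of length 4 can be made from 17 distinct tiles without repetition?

P(17,4) = 17!/(17-4)! = 17!/13!.

Final answer: P(17,4) = 57120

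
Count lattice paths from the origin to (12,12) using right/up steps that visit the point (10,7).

Paths (0,0)->(10,7): C(17,7) = 19448.
Paths (10,7)->(12,12): C(7,5) = 21.
By multiplication principle: 19448 x 21.

Final answer: 408408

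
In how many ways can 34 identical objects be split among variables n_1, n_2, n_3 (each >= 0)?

Stars and bars with 34 stars and 2 bars:
C(34+3-1, 3-1) = C(36,2).

Final answer: C(36,2) = 630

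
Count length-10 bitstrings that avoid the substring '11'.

Let a(n) count valid strings. If the last bit is 0 the prefix is any valid string of length n-1; if it is 1 the string must end in 01 with a valid prefix of length n-2. So a(n) = a(n-1) + a(n-2), a(1)=2, a(2)=3.
Computing successive values: a(1)=2, a(2)=3, a(3)=5, a(4)=8, a(5)=13, a(6)=21, a(7)=34, a(8)=55, a(9)=89, a(10)=144.

Final answer: 144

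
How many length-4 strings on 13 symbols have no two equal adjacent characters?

First character: 13 choices. Each subsequent: 12 choices (must differ from the previous one).
Total: 13 x 12^3.

Final answer: 13 x 12^{3} = 22464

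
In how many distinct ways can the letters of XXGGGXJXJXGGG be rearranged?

Letters (G:6, J:2, X:5). Total letters: 13.
Permutations = 13!/(6! x 5! x 2!).

Final answer: 36036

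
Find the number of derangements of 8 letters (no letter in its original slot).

Derangements satisfy D(n) = (n-1)(D(n-1) + D(n-2)), starting from D(0)=1, D(1)=0.
D(2) = 1 x (0 + 1) = 1
D(3) = 2 x (1 + 0) = 2
D(4) = 3 x (2 + 1) = 9
D(5) = 4 x (9 + 2) = 44
D(6) = 5 x (44 + 9) = 265
D(7) = 6 x (265 + 44) = 1854
D(8) = 7 x (D(7) + D(6)) = 7 x (1854 + 265)

Final answer: D(8) = 14833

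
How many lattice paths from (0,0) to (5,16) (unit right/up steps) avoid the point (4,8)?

Total paths to (5,16): C(21,16) = 20349.
Paths through (4,8): C(12,8) x C(9,8) = 4455.
Avoiding (4,8): 20349 - 4455.

Final answer: 15894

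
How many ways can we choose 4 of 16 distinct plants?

C(16,4) = 16!/(4! x (16-4)!).

Final answer: C(16,4) = 1820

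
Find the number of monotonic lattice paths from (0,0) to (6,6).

Each path has 6 right steps and 6 up steps in some order (12 steps total).
Choose which 6 of the 12 steps are up: C(12,6).

Final answer: C(12,6) = 924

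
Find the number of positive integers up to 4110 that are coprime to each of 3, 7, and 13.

|div by 3|=1370, |div by 7|=587, |div by 13|=316.
|div by 3&7|=195, |div by 3&13|=105, |div by 7&13|=45, |div by all|=15.
By inclusion-exclusion, divisible by at least one: 1370+587+316-195-105-45+15 = 1943.
Not divisible by any: 4110 - 1943.

Final answer: 2167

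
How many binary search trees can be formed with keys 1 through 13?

This is counted by the nth Catalan number C_n. Here n = 13.
C_n = C(2n,n) - C(2n,n+1), so C_{13} = C(26,13) - C(26,14) = 10400600 - 9657700.

Final answer: C_{13} = 742900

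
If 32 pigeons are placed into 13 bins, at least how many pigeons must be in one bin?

By the pigeonhole principle: ceiling(32/13).

Final answer: 3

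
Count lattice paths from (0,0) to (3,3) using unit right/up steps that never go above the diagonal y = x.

Total monotonic paths to (3,3): C(6,3) = 20.
By the reflection principle, paths that go above the diagonal number C(6,4) = 15.
Valid Dyck paths: 20 - 15.
(This is the Catalan number C_{3}.)

Final answer: C_{3} = 5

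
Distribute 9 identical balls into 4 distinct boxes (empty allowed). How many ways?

Stars and bars: C(n+k-1, k-1) = C(12,3).

Final answer: C(12,3) = 220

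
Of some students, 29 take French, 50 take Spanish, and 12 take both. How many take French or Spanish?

|A union B| = |A| + |B| - |A intersect B| = 29 + 50 - 12.

Final answer: 67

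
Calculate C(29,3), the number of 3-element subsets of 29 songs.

C(29,3) = 29!/(3! x 26!).

Final answer: \binom{29}{3} = 3654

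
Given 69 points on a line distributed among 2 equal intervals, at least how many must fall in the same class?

By pigeonhole with 69 objects and 2 categories: ceiling(69/2).

Final answer: 35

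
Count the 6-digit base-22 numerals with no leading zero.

These are the integers in [22^5, 22^6), so the count is 22^6 - 22^5 = 21 x 22^5.

Final answer: 108226272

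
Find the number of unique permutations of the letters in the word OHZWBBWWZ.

Letters (B:2, H:1, O:1, W:3, Z:2). Total letters: 9.
Permutations = 9!/(3! x 2! x 2!).

Final answer: 15120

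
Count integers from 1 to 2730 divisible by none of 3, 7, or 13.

|div by 3|=910, |div by 7|=390, |div by 13|=210.
|div by 3&7|=130, |div by 3&13|=70, |div by 7&13|=30, |div by all|=10.
By inclusion-exclusion, divisible by at least one: 910+390+210-130-70-30+10 = 1290.
Not divisible by any: 2730 - 1290.

Final answer: 1440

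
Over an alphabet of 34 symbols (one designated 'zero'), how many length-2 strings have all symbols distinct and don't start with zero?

First digit: 33 (nonzero). Second: 33 (not first). Third: 32, etc.
Total: 33 x 33.

Final answer: 1089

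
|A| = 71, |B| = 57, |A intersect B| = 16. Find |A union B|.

|A union B| = |A| + |B| - |A intersect B| = 71 + 57 - 16.

Final answer: 112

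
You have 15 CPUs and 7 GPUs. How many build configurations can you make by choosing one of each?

By the multiplication principle: 15 x 7.

Final answer: 105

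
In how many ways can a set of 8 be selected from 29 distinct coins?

C(29,8) = 29!/(8! x 21!).

Final answer: \binom{29}{8} = 4292145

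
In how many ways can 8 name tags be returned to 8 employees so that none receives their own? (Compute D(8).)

Use the recurrence D(n) = (n-1)(D(n-1) + D(n-2)) with D(0)=1, D(1)=0.
D(2) = 1 x (0 + 1) = 1
D(3) = 2 x (1 + 0) = 2
D(4) = 3 x (2 + 1) = 9
D(5) = 4 x (9 + 2) = 44
D(6) = 5 x (44 + 9) = 265
D(7) = 6 x (265 + 44) = 1854
D(8) = 7 x (D(7) + D(6)) = 7 x (1854 + 265)

Final answer: D(8) = 14833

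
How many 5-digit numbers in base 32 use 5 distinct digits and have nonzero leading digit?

The leading digit has 31 choices (anything but zero); the next has 31 (anything but the first), then 30, and so on, one fewer each time.
Total: 31 x 31 x 30 x 29 x 28.

Final answer: 23409960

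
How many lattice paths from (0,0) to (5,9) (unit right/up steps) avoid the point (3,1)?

Total paths to (5,9): C(14,9) = 2002.
Paths through (3,1): C(4,1) x C(10,8) = 180.
Avoiding (3,1): 2002 - 180.

Final answer: 1822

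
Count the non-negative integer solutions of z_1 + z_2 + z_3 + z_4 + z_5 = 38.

Stars and bars with 38 stars and 4 bars:
C(38+5-1, 5-1) = C(42,4).

Final answer: C(42,4) = 111930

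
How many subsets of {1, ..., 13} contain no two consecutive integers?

Condition on whether n belongs to the subset: if not, any valid subset of {1, ..., n-1} works (a(n-1)); if so, n-1 is excluded and the rest is a valid subset of {1, ..., n-2} (a(n-2)). Hence a(n) = a(n-1) + a(n-2), a(1)=2, a(2)=3.
Building up term by term: a(1)=2, a(2)=3, a(3)=5, a(4)=8, a(5)=13, a(6)=21, a(7)=34, a(8)=55, a(9)=89, a(10)=144, a(11)=233, a(12)=377, a(13)=610.

Final answer: 610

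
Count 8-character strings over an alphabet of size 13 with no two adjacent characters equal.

First character: 13 choices. Each subsequent: 12 choices (must differ from the previous one).
Total: 13 x 12^7.

Final answer: 13 x 12^{7} = 465813504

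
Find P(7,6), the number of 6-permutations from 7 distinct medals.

P(7,6) = 7!/(7-6)! = 7!/1!.

Final answer: P(7,6) = 5040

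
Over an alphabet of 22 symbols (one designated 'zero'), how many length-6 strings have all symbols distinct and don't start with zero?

The leading digit has 21 choices (anything but zero); the next has 21 (anything but the first), then 20, and so on, one fewer each time.
Total: 21 x 21 x 20 x 19 x 18 x 17.

Final answer: 51279480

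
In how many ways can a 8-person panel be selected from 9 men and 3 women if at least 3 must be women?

Sum over valid woman counts:
C(3,3)C(9,5).

Final answer: 126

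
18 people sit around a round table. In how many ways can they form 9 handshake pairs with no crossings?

This is counted by the nth Catalan number C_n. Here n = 18/2 = 9.
Using C_0 = 1 and C_(k+1) = C_k x 2(2k+1)/(k+2), build up term by term: C_1=1, C_2=2, C_3=5, C_4=14, C_5=42, C_6=132, C_7=429, C_8=1430, C_9=4862.

Final answer: C_{9} = 4862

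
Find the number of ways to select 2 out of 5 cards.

C(5,2) = 5!/(2! x (5-2)!).

Final answer: C(5,2) = 10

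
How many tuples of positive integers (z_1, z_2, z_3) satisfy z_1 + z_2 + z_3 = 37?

Substitute z'_i = z_i - 1 (so z'_i >= 0). Then sum z'_i = 37 - 3 = 34.
Stars and bars: C(34+3-1, 3-1) = C(36,2).

Final answer: C(36,2) = 630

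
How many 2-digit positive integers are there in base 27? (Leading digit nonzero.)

In base 27, the leading digit has 26 choices (1..26); each of the remaining 1 digits has 27 choices.
Total: 26 x 27^1.

Final answer: 702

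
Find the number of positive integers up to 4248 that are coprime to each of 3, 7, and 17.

|div by 3|=1416, |div by 7|=606, |div by 17|=249.
|div by 3&7|=202, |div by 3&17|=83, |div by 7&17|=35, |div by all|=11.
By inclusion-exclusion, divisible by at least one: 1416+606+249-202-83-35+11 = 1962.
Not divisible by any: 4248 - 1962.

Final answer: 2286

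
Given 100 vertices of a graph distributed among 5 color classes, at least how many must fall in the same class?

By pigeonhole with 100 objects and 5 categories: ceiling(100/5).

Final answer: 20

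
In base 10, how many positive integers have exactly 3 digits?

In base 10, the leading digit has 9 choices (1..9); each of the remaining 2 digits has 10 choices.
Total: 9 x 10^2.

Final answer: 900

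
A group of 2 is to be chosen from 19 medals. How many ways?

C(19,2) = 19!/(2! x (19-2)!).

Final answer: C(19,2) = 171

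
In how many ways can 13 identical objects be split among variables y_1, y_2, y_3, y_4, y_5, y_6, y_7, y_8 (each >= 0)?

Stars and bars with 13 stars and 7 bars:
C(13+8-1, 8-1) = C(20,7).

Final answer: C(20,7) = 77520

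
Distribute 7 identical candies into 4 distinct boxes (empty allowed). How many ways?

Stars and bars: C(n+k-1, k-1) = C(10,3).

Final answer: C(10,3) = 120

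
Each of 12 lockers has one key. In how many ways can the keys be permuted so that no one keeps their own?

Derangements satisfy D(n) = (n-1)(D(n-1) + D(n-2)), starting from D(0)=1, D(1)=0.
D(2) = 1 x (0 + 1) = 1
D(3) = 2 x (1 + 0) = 2
D(4) = 3 x (2 + 1) = 9
D(5) = 4 x (9 + 2) = 44
D(6) = 5 x (44 + 9) = 265
D(7) = 6 x (265 + 44) = 1854
D(8) = 7 x (1854 + 265) = 14833
D(9) = 8 x (14833 + 1854) = 133496
D(10) = 9 x (133496 + 14833) = 1334961
D(11) = 10 x (1334961 + 133496) = 14684570
D(12) = 11 x (D(11) + D(10)) = 11 x (14684570 + 1334961)

Final answer: D(12) = 176214841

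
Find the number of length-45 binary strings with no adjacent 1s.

A valid string ends in 0 (append to any length-(n-1) valid string) or in 01 (append to any length-(n-2) valid string), so a(n) = a(n-1) + a(n-2) with a(1)=2, a(2)=3.
Building up term by term: a(1)=2, a(2)=3, a(3)=5, a(4)=8, a(5)=13, a(6)=21, a(7)=34, a(8)=55, a(9)=89, a(10)=144, a(11)=233, a(12)=377, a(13)=610, a(14)=987, a(15)=1597, a(16)=2584, a(17)=4181, a(18)=6765, a(19)=10946, a(20)=17711, a(21)=28657, a(22)=46368, a(23)=75025, a(24)=121393, a(25)=196418, a(26)=317811, a(27)=514229, a(28)=832040, a(29)=1346269, a(30)=2178309, a(31)=3524578, a(32)=5702887, a(33)=9227465, a(34)=14930352, a(35)=24157817, a(36)=39088169, a(37)=63245986, a(38)=102334155, a(39)=165580141, a(40)=267914296, a(41)=433494437, a(42)=701408733, a(43)=1134903170, a(44)=1836311903, a(45)=2971215073.

Final answer: 2971215073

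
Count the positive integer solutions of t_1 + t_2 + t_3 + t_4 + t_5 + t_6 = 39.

Substitute t'_i = t_i - 1 (so t'_i >= 0). Then sum t'_i = 39 - 6 = 33.
Stars and bars: C(33+6-1, 6-1) = C(38,5).

Final answer: C(38,5) = 501942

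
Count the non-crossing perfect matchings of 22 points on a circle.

This is a standard Catalan-number count: the answer is C_n. Here n = 22/2 = 11.
C_n = C(2n,n)/(n+1), so C_{11} = C(22,11)/12 = 705432/12.

Final answer: C_{11} = 58786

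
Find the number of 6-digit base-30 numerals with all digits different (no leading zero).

First digit: 29 (nonzero). Second: 29 (not first). Third: 28, etc.
Total: 29 x 29 x 28 x 27 x 26 x 25.

Final answer: 413267400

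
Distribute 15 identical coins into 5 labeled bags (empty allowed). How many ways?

Stars and bars: C(n+k-1, k-1) = C(19,4).

Final answer: C(19,4) = 3876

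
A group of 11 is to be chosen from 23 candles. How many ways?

C(23,11) = 23!/(11! x 12!).

Final answer: \binom{23}{11} = 1352078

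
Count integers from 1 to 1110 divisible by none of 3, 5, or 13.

|div by 3|=370, |div by 5|=222, |div by 13|=85.
|div by 3&5|=74, |div by 3&13|=28, |div by 5&13|=17, |div by all|=5.
By inclusion-exclusion, divisible by at least one: 370+222+85-74-28-17+5 = 563.
Not divisible by any: 1110 - 563.

Final answer: 547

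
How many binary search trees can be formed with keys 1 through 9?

This is a standard Catalan-number count: the answer is C_n. Here n = 9.
C_n = C(2n,n) - C(2n,n+1), so C_{9} = C(18,9) - C(18,10) = 48620 - 43758.

Final answer: C_{9} = 4862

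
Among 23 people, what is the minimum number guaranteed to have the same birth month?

There are 12 possible values for birth month. With 23 people and 12 categories, by pigeonhole: ceiling(23/12).

Final answer: 2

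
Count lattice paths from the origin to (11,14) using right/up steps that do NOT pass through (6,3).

Total paths to (11,14): C(25,14) = 4457400.
Paths through (6,3): C(9,3) x C(16,11) = 366912.
Avoiding (6,3): 4457400 - 366912.

Final answer: 4090488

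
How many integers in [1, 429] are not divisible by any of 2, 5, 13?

|div by 2|=214, |div by 5|=85, |div by 13|=33.
|div by 2&5|=42, |div by 2&13|=16, |div by 5&13|=6, |div by all|=3.
By inclusion-exclusion, divisible by at least one: 214+85+33-42-16-6+3 = 271.
Not divisible by any: 429 - 271.

Final answer: 158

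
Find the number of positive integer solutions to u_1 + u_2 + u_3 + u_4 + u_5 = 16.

Substitute u'_i = u_i - 1 (so u'_i >= 0). Then sum u'_i = 16 - 5 = 11.
Stars and bars: C(11+5-1, 5-1) = C(15,4).

Final answer: C(15,4) = 1365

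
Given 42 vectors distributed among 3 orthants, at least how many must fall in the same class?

By pigeonhole with 42 objects and 3 categories: ceiling(42/3).

Final answer: 14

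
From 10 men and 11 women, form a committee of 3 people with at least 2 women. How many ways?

Sum over valid woman counts:
C(11,2)C(10,1) = 550
C(11,3)C(10,0) = 165
Total: 550 + 165.

Final answer: 715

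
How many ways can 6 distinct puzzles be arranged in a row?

The number of ways to arrange 6 distinct objects is 6!.

Final answer: 6! = 720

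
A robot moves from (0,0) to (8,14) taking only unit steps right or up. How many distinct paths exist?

Each path has 8 right steps and 14 up steps in some order (22 steps total).
Choose which 14 of the 22 steps are up: C(22,14).

Final answer: C(22,14) = 319770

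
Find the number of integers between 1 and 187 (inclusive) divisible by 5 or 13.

Multiples of 5: 37. Multiples of 13: 14. Of both (lcm=65): 2.
By inclusion-exclusion: 37 + 14 - 2.

Final answer: 49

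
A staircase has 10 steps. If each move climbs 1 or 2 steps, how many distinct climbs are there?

Let f(n) be the number of climbs. Removing the last move (1 or 2 steps) gives f(n) = f(n-1) + f(n-2); base cases f(1)=1, f(2)=2.
Iterating the recurrence: f(1)=1, f(2)=2, f(3)=3, f(4)=5, f(5)=8, f(6)=13, f(7)=21, f(8)=34, f(9)=55, f(10)=89.

Final answer: 89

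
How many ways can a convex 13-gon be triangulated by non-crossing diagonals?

This is counted by the nth Catalan number C_n. Here n = 13 - 2 = 11.
C_n = (2n)!/(n!(n+1)!), so C_{11} = 22!/(11! x 12!) = C(22,11)/12 = 705432/12.

Final answer: C_{11} = 58786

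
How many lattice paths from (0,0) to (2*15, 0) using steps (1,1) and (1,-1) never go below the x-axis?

Total monotonic paths to (15,15): C(30,15) = 155117520.
A path is bad iff it touches y = x + 1; reflecting its initial segment maps bad paths bijectively onto all paths to (14,16), of which there are C(30,16) = 145422675.
Valid Dyck paths: 155117520 - 145422675.
(Check: C(30,15) - C(30,16) = C(30,15)/16, the Catalan number C_{15}.)

Final answer: C_{15} = 9694845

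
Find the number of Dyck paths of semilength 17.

Total monotonic paths to (17,17): C(34,17) = 2333606220.
By the reflection principle, paths that go above the diagonal number C(34,18) = 2203961430.
Valid Dyck paths: 2333606220 - 2203961430.
(This is the Catalan number C_{17}.)

Final answer: C_{17} = 129644790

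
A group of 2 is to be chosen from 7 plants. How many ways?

C(7,2) = 7!/(2! x (7-2)!).

Final answer: C(7,2) = 21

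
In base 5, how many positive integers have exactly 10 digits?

These are the integers in [5^9, 5^10), so the count is 5^10 - 5^9 = 4 x 5^9.

Final answer: 7812500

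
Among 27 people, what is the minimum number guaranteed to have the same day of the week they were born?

There are 7 possible values for day of the week they were born. With 27 people and 7 categories, by pigeonhole: ceiling(27/7).

Final answer: 4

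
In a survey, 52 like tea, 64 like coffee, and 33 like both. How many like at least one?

|A union B| = |A| + |B| - |A intersect B| = 52 + 64 - 33.

Final answer: 83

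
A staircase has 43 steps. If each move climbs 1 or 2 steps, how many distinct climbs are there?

Let f(n) count the ways. The last step is size 1 or 2, so f(n) = f(n-1) + f(n-2) with f(1)=1, f(2)=2.
Iterating the recurrence: f(1)=1, f(2)=2, f(3)=3, f(4)=5, f(5)=8, f(6)=13, f(7)=21, f(8)=34, f(9)=55, f(10)=89, f(11)=144, f(12)=233, f(13)=377, f(14)=610, f(15)=987, f(16)=1597, f(17)=2584, f(18)=4181, f(19)=6765, f(20)=10946, f(21)=17711, f(22)=28657, f(23)=46368, f(24)=75025, f(25)=121393, f(26)=196418, f(27)=317811, f(28)=514229, f(29)=832040, f(30)=1346269, f(31)=2178309, f(32)=3524578, f(33)=5702887, f(34)=9227465, f(35)=14930352, f(36)=24157817, f(37)=39088169, f(38)=63245986, f(39)=102334155, f(40)=165580141, f(41)=267914296, f(42)=433494437, f(43)=701408733.

Final answer: 701408733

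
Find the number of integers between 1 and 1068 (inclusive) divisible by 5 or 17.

Multiples of 5: 213. Multiples of 17: 62. Of both (lcm=85): 12.
By inclusion-exclusion: 213 + 62 - 12.

Final answer: 263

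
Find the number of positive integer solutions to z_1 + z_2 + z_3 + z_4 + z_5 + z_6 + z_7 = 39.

Substitute z'_i = z_i - 1 (so z'_i >= 0). Then sum z'_i = 39 - 7 = 32.
Stars and bars: C(32+7-1, 7-1) = C(38,6).

Final answer: C(38,6) = 2760681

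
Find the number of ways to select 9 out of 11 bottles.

C(11,9) = 11!/(9! x 2!).

Final answer: \binom{11}{9} = 55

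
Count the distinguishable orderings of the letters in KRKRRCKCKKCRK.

Letters (C:3, K:6, R:4). Total letters: 13.
Permutations = 13!/(6! x 4! x 3!).

Final answer: 60060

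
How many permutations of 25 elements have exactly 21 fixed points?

Choose which 21 elements are fixed: C(25,21) = 12650.
Derange the remaining 4 using D(j) = (j-1)(D(j-1) + D(j-2)), D(0)=1, D(1)=0: D(2)=1, D(3)=2, D(4)=9.
Total: 12650 x 9.

Final answer: C(25,21) D(4) = 113850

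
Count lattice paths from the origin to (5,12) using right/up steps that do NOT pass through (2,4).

Total paths to (5,12): C(17,12) = 6188.
Paths through (2,4): C(6,4) x C(11,8) = 2475.
Avoiding (2,4): 6188 - 2475.

Final answer: 3713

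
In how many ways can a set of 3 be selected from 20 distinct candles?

C(20,3) = 20!/(3! x (20-3)!).

Final answer: C(20,3) = 1140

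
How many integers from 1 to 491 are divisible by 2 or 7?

Multiples of 2: 245. Multiples of 7: 70. Of both (lcm=14): 35.
By inclusion-exclusion: 245 + 70 - 35.

Final answer: 280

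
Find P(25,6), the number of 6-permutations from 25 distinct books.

P(25,6) = 25!/(25-6)! = 25!/19!.

Final answer: P(25,6) = 127512000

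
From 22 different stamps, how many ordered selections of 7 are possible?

P(22,7) = 22!/(22-7)! = 22!/15!.

Final answer: P(22,7) = 859541760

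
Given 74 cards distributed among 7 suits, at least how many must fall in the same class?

By pigeonhole with 74 objects and 7 categories: ceiling(74/7).

Final answer: 11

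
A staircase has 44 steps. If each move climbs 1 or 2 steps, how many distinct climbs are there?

Let f(n) count the ways. The last step is size 1 or 2, so f(n) = f(n-1) + f(n-2) with f(1)=1, f(2)=2.
Building up term by term: f(1)=1, f(2)=2, f(3)=3, f(4)=5, f(5)=8, f(6)=13, f(7)=21, f(8)=34, f(9)=55, f(10)=89, f(11)=144, f(12)=233, f(13)=377, f(14)=610, f(15)=987, f(16)=1597, f(17)=2584, f(18)=4181, f(19)=6765, f(20)=10946, f(21)=17711, f(22)=28657, f(23)=46368, f(24)=75025, f(25)=121393, f(26)=196418, f(27)=317811, f(28)=514229, f(29)=832040, f(30)=1346269, f(31)=2178309, f(32)=3524578, f(33)=5702887, f(34)=9227465, f(35)=14930352, f(36)=24157817, f(37)=39088169, f(38)=63245986, f(39)=102334155, f(40)=165580141, f(41)=267914296, f(42)=433494437, f(43)=701408733, f(44)=1134903170.

Final answer: 1134903170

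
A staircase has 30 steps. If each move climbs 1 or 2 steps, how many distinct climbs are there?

Let f(n) count the ways. The last step is size 1 or 2, so f(n) = f(n-1) + f(n-2) with f(1)=1, f(2)=2.
Building up term by term: f(1)=1, f(2)=2, f(3)=3, f(4)=5, f(5)=8, f(6)=13, f(7)=21, f(8)=34, f(9)=55, f(10)=89, f(11)=144, f(12)=233, f(13)=377, f(14)=610, f(15)=987, f(16)=1597, f(17)=2584, f(18)=4181, f(19)=6765, f(20)=10946, f(21)=17711, f(22)=28657, f(23)=46368, f(24)=75025, f(25)=121393, f(26)=196418, f(27)=317811, f(28)=514229, f(29)=832040, f(30)=1346269.

Final answer: 1346269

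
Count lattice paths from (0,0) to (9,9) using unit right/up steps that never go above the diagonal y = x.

Total monotonic paths to (9,9): C(18,9) = 48620.
Reflecting each bad path at its first crossing gives a bijection with paths to (8,10): C(18,10) = 43758.
Valid Dyck paths: 48620 - 43758.
(These counts are the Catalan numbers.)

Final answer: C_{9} = 4862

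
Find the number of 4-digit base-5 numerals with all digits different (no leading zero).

The leading digit has 4 choices (anything but zero); the next has 4 (anything but the first), then 3, and so on, one fewer each time.
Total: 4 x 4 x 3 x 2.

Final answer: 96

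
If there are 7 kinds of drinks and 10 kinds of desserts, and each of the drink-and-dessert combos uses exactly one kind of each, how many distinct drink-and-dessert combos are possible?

By the multiplication principle: 7 x 10.

Final answer: 70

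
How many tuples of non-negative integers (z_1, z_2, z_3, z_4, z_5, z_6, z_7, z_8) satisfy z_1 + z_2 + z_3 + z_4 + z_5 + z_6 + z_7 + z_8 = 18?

Stars and bars with 18 stars and 7 bars:
C(18+8-1, 8-1) = C(25,7).

Final answer: C(25,7) = 480700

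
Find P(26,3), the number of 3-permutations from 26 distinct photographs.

P(26,3) = 26!/(26-3)! = 26!/23!.

Final answer: P(26,3) = 15600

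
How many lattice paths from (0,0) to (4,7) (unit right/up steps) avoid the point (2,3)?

Total paths to (4,7): C(11,7) = 330.
Paths through (2,3): C(5,3) x C(6,4) = 150.
Avoiding (2,3): 330 - 150.

Final answer: 180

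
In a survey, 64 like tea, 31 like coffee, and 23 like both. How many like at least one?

|A union B| = |A| + |B| - |A intersect B| = 64 + 31 - 23.

Final answer: 72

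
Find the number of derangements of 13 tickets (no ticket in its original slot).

Use the recurrence D(n) = (n-1)(D(n-1) + D(n-2)) with D(0)=1, D(1)=0.
D(2) = 1 x (0 + 1) = 1
D(3) = 2 x (1 + 0) = 2
D(4) = 3 x (2 + 1) = 9
D(5) = 4 x (9 + 2) = 44
D(6) = 5 x (44 + 9) = 265
D(7) = 6 x (265 + 44) = 1854
D(8) = 7 x (1854 + 265) = 14833
D(9) = 8 x (14833 + 1854) = 133496
D(10) = 9 x (133496 + 14833) = 1334961
D(11) = 10 x (1334961 + 133496) = 14684570
D(12) = 11 x (14684570 + 1334961) = 176214841
D(13) = 12 x (D(12) + D(11)) = 12 x (176214841 + 14684570)

Final answer: D(13) = 2290792932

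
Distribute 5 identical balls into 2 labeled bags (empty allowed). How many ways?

Stars and bars: C(n+k-1, k-1) = C(6,1).

Final answer: C(6,1) = 6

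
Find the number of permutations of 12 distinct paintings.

The number of ways to arrange 12 distinct objects is 12!.

Final answer: 12! = 479001600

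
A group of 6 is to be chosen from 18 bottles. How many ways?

C(18,6) = 18!/(6! x (18-6)!).

Final answer: C(18,6) = 18564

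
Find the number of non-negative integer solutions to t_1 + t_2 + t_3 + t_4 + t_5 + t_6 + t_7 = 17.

Stars and bars with 17 stars and 6 bars:
C(17+7-1, 7-1) = C(23,6).

Final answer: C(23,6) = 100947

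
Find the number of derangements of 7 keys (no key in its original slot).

Derangements satisfy D(n) = (n-1)(D(n-1) + D(n-2)), starting from D(0)=1, D(1)=0.
D(2) = 1 x (0 + 1) = 1
D(3) = 2 x (1 + 0) = 2
D(4) = 3 x (2 + 1) = 9
D(5) = 4 x (9 + 2) = 44
D(6) = 5 x (44 + 9) = 265
D(7) = 6 x (D(6) + D(5)) = 6 x (265 + 44)

Final answer: D(7) = 1854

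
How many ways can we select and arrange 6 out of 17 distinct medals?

P(17,6) = 17!/(17-6)! = 17!/11!.

Final answer: P(17,6) = 8910720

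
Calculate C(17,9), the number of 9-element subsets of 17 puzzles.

C(17,9) = 17!/(9! x 8!).

Final answer: \binom{17}{9} = 24310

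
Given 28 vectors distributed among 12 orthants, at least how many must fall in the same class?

By pigeonhole with 28 objects and 12 categories: ceiling(28/12).

Final answer: 3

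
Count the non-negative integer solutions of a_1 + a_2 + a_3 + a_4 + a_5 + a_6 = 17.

Stars and bars with 17 stars and 5 bars:
C(17+6-1, 6-1) = C(22,5).

Final answer: C(22,5) = 26334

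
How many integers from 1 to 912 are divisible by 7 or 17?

Multiples of 7: 130. Multiples of 17: 53. Of both (lcm=119): 7.
By inclusion-exclusion: 130 + 53 - 7.

Final answer: 176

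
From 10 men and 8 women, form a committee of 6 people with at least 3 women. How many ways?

Sum over valid woman counts:
C(8,3)C(10,3) = 6720
C(8,4)C(10,2) = 3150
C(8,5)C(10,1) = 560
C(8,6)C(10,0) = 28
Total: 6720 + 3150 + 560 + 28.

Final answer: 10458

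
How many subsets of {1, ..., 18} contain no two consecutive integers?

Let a(n) count such subsets of {1, ..., n}. Either n is excluded (a(n-1) ways) or n is included, forcing n-1 out (a(n-2) ways), so a(n) = a(n-1) + a(n-2) with a(1)=2, a(2)=3.
Iterating the recurrence: a(1)=2, a(2)=3, a(3)=5, a(4)=8, a(5)=13, a(6)=21, a(7)=34, a(8)=55, a(9)=89, a(10)=144, a(11)=233, a(12)=377, a(13)=610, a(14)=987, a(15)=1597, a(16)=2584, a(17)=4181, a(18)=6765.

Final answer: 6765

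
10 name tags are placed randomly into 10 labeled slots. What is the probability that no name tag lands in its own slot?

D(n) = (n-1)(D(n-1) + D(n-2)), D(0)=1, D(1)=0.
Building up: D(2)=1, D(3)=2, D(4)=9, D(5)=44, D(6)=265, D(7)=1854, D(8)=14833, D(9)=133496, D(10)=1334961.
Total arrangements: 10! = 3628800.
Probability = D(10)/10! = 16481/44800.

Final answer: D(10)/10! = 1334961/3628800 = 0.367879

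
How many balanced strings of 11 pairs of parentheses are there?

This is counted by the nth Catalan number C_n. Here n = 11 (pairs).
C_n = C(2n,n) - C(2n,n+1), so C_{11} = C(22,11) - C(22,12) = 705432 - 646646.

Final answer: C_{11} = 58786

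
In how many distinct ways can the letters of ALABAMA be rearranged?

Letters (A:4, B:1, L:1, M:1). Total letters: 7.
Permutations = 7!/(4!).

Final answer: 210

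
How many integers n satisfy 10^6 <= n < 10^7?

First digit: 9 choices (1-9). Each of the remaining 6 digits: 10 choices.
Total: 9 x 10^6.

Final answer: 9000000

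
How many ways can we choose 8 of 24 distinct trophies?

C(24,8) = 24!/(8! x 16!).

Final answer: \binom{24}{8} = 735471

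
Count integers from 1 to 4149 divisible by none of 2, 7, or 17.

|div by 2|=2074, |div by 7|=592, |div by 17|=244.
|div by 2&7|=296, |div by 2&17|=122, |div by 7&17|=34, |div by all|=17.
By inclusion-exclusion, divisible by at least one: 2074+592+244-296-122-34+17 = 2475.
Not divisible by any: 4149 - 2475.

Final answer: 1674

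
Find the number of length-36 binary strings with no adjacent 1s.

Classify by the final bit: ...0 gives a(n-1) strings, ...01 gives a(n-2) strings. Thus a(n) = a(n-1) + a(n-2) with a(1)=2, a(2)=3.
Computing successive values: a(1)=2, a(2)=3, a(3)=5, a(4)=8, a(5)=13, a(6)=21, a(7)=34, a(8)=55, a(9)=89, a(10)=144, a(11)=233, a(12)=377, a(13)=610, a(14)=987, a(15)=1597, a(16)=2584, a(17)=4181, a(18)=6765, a(19)=10946, a(20)=17711, a(21)=28657, a(22)=46368, a(23)=75025, a(24)=121393, a(25)=196418, a(26)=317811, a(27)=514229, a(28)=832040, a(29)=1346269, a(30)=2178309, a(31)=3524578, a(32)=5702887, a(33)=9227465, a(34)=14930352, a(35)=24157817, a(36)=39088169.

Final answer: 39088169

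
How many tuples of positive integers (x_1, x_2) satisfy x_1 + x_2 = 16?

Substitute x'_i = x_i - 1 (so x'_i >= 0). Then sum x'_i = 16 - 2 = 14.
Stars and bars: C(14+2-1, 2-1) = C(15,1).

Final answer: C(15,1) = 15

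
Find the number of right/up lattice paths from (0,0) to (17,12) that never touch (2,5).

Total paths to (17,12): C(29,12) = 51895935.
Paths through (2,5): C(7,5) x C(22,7) = 3581424.
Avoiding (2,5): 51895935 - 3581424.

Final answer: 48314511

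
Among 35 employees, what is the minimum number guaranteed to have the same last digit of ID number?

There are 10 possible values for last digit of ID number. With 35 employees and 10 categories, by pigeonhole: ceiling(35/10).

Final answer: 4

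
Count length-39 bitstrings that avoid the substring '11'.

A valid string ends in 0 (append to any length-(n-1) valid string) or in 01 (append to any length-(n-2) valid string), so a(n) = a(n-1) + a(n-2) with a(1)=2, a(2)=3.
Iterating the recurrence: a(1)=2, a(2)=3, a(3)=5, a(4)=8, a(5)=13, a(6)=21, a(7)=34, a(8)=55, a(9)=89, a(10)=144, a(11)=233, a(12)=377, a(13)=610, a(14)=987, a(15)=1597, a(16)=2584, a(17)=4181, a(18)=6765, a(19)=10946, a(20)=17711, a(21)=28657, a(22)=46368, a(23)=75025, a(24)=121393, a(25)=196418, a(26)=317811, a(27)=514229, a(28)=832040, a(29)=1346269, a(30)=2178309, a(31)=3524578, a(32)=5702887, a(33)=9227465, a(34)=14930352, a(35)=24157817, a(36)=39088169, a(37)=63245986, a(38)=102334155, a(39)=165580141.

Final answer: 165580141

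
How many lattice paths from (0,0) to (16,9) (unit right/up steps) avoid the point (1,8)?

Total paths to (16,9): C(25,9) = 2042975.
Paths through (1,8): C(9,8) x C(16,1) = 144.
Avoiding (1,8): 2042975 - 144.

Final answer: 2042831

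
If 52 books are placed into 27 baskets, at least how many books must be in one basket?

By the pigeonhole principle: ceiling(52/27).

Final answer: 2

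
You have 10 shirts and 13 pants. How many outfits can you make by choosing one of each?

By the multiplication principle: 10 x 13.

Final answer: 130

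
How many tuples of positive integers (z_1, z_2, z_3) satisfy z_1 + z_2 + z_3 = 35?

Substitute z'_i = z_i - 1 (so z'_i >= 0). Then sum z'_i = 35 - 3 = 32.
Stars and bars: C(32+3-1, 3-1) = C(34,2).

Final answer: C(34,2) = 561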